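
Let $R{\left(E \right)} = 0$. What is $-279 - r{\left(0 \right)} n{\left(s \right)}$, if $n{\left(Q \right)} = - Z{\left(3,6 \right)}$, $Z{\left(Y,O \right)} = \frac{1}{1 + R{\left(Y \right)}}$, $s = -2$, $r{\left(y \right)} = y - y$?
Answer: $-279$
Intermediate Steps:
$r{\left(y \right)} = 0$
$Z{\left(Y,O \right)} = 1$ ($Z{\left(Y,O \right)} = \frac{1}{1 + 0} = 1^{-1} = 1$)
$n{\left(Q \right)} = -1$ ($n{\left(Q \right)} = \left(-1\right) 1 = -1$)
$-279 - r{\left(0 \right)} n{\left(s \right)} = -279 - 0 \left(-1\right) = -279 - 0 = -279 + 0 = -279$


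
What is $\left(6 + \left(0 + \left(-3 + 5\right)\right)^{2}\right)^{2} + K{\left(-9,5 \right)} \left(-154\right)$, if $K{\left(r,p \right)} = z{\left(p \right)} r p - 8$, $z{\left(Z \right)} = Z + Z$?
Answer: $70632$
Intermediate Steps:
$z{\left(Z \right)} = 2 Z$
$K{\left(r,p \right)} = -8 + 2 r p^{2}$ ($K{\left(r,p \right)} = 2 p r p - 8 = 2 r p^{2} - 8 = -8 + 2 r p^{2}$)
$\left(6 + \left(0 + \left(-3 + 5\right)\right)^{2}\right)^{2} + K{\left(-9,5 \right)} \left(-154\right) = \left(6 + \left(0 + \left(-3 + 5\right)\right)^{2}\right)^{2} + \left(-8 + 2 \left(-9\right) 5^{2}\right) \left(-154\right) = \left(6 + \left(0 + 2\right)^{2}\right)^{2} + \left(-8 + 2 \left(-9\right) 25\right) \left(-154\right) = \left(6 + 2^{2}\right)^{2} + \left(-8 - 450\right) \left(-154\right) = \left(6 + 4\right)^{2} - -70532 = 10^{2} + 70532 = 100 + 70532 = 70632$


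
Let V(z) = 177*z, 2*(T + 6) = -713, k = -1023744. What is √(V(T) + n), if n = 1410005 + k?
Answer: √1288394/2 ≈ 567.54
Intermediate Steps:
T = -725/2 (T = -6 + (½)*(-713) = -6 - 713/2 = -725/2 ≈ -362.50)
n = 386261 (n = 1410005 - 1023744 = 386261)
√(V(T) + n) = √(177*(-725/2) + 386261) = √(-128325/2 + 386261) = √(644197/2) = √1288394/2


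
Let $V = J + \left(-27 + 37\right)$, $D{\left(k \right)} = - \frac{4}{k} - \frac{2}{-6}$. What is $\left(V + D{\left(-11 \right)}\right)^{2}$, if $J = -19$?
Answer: $\frac{75076}{1089} \approx 68.94$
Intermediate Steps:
$D{\left(k \right)} = \frac{1}{3} - \frac{4}{k}$ ($D{\left(k \right)} = - \frac{4}{k} - - \frac{1}{3} = - \frac{4}{k} + \frac{1}{3} = \frac{1}{3} - \frac{4}{k}$)
$V = -9$ ($V = -19 + \left(-27 + 37\right) = -19 + 10 = -9$)
$\left(V + D{\left(-11 \right)}\right)^{2} = \left(-9 + \frac{-12 - 11}{3 \left(-11\right)}\right)^{2} = \left(-9 + \frac{1}{3} \left(- \frac{1}{11}\right) \left(-23\right)\right)^{2} = \left(-9 + \frac{23}{33}\right)^{2} = \left(- \frac{274}{33}\right)^{2} = \frac{75076}{1089}$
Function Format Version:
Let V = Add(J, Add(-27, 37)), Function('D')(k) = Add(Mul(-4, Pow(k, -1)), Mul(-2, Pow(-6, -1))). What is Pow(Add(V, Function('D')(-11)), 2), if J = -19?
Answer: Rational(75076, 1089) ≈ 68.940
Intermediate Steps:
Function('D')(k) = Add(Rational(1, 3), Mul(-4, Pow(k, -1))) (Function('D')(k) = Add(Mul(-4, Pow(k, -1)), Mul(-2, Rational(-1, 6))) = Add(Mul(-4, Pow(k, -1)), Rational(1, 3)) = Add(Rational(1, 3), Mul(-4, Pow(k, -1))))
V = -9 (V = Add(-19, Add(-27, 37)) = Add(-19, 10) = -9)
Pow(Add(V, Function('D')(-11)), 2) = Pow(Add(-9, Mul(Rational(1, 3), Pow(-11, -1), Add(-12, -11))), 2) = Pow(Add(-9, Mul(Rational(1, 3), Rational(-1, 11), -23)), 2) = Pow(Add(-9, Rational(23, 33)), 2) = Pow(Rational(-274, 33), 2) = Rational(75076, 1089)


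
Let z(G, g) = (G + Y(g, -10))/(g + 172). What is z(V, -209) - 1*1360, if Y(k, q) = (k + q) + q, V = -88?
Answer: -50003/37 ≈ -1351.4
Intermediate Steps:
Y(k, q) = k + 2*q
z(G, g) = (-20 + G + g)/(172 + g) (z(G, g) = (G + (g + 2*(-10)))/(g + 172) = (G + (g - 20))/(172 + g) = (G + (-20 + g))/(172 + g) = (-20 + G + g)/(172 + g))
z(V, -209) - 1*1360 = (-20 - 88 - 209)/(172 - 209) - 1*1360 = -317/(-37) - 1360 = -1/37*(-317) - 1360 = 317/37 - 1360 = -50003/37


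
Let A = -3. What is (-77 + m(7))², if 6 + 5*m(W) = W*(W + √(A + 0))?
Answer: 116817/25 - 4788*I*√3/25 ≈ 4672.7 - 331.72*I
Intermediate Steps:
m(W) = -6/5 + W*(W + I*√3)/5 (m(W) = -6/5 + (W*(W + √(-3 + 0)))/5 = -6/5 + (W*(W + √(-3)))/5 = -6/5 + (W*(W + I*√3))/5 = -6/5 + W*(W + I*√3)/5)
(-77 + m(7))² = (-77 + (-6/5 + (⅕)*7² + (⅕)*I*7*√3))² = (-77 + (-6/5 + (⅕)*49 + 7*I*√3/5))² = (-77 + (-6/5 + 49/5 + 7*I*√3/5))² = (-77 + (43/5 + 7*I*√3/5))² = (-342/5 + 7*I*√3/5)²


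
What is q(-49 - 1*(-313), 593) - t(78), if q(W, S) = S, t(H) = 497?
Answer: 96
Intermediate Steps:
q(-49 - 1*(-313), 593) - t(78) = 593 - 1*497 = 593 - 497 = 96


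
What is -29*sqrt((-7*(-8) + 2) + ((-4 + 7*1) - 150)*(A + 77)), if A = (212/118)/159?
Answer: -87*I*sqrt(4356147)/59 ≈ -3077.6*I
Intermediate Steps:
A = 2/177 (A = (212*(1/118))*(1/159) = (106/59)*(1/159) = 2/177 ≈ 0.011299)
-29*sqrt((-7*(-8) + 2) + ((-4 + 7*1) - 150)*(A + 77)) = -29*sqrt((-7*(-8) + 2) + ((-4 + 7*1) - 150)*(2/177 + 77)) = -29*sqrt((56 + 2) + ((-4 + 7) - 150)*(13631/177)) = -29*sqrt(58 + (3 - 150)*(13631/177)) = -29*sqrt(58 - 147*13631/177) = -29*sqrt(58 - 667919/59) = -87*I*sqrt(4356147)/59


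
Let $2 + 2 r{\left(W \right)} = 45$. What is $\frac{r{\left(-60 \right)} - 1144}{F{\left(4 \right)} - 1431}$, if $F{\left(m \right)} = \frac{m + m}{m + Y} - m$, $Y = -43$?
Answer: $\frac{87555}{111946} \approx 0.78212$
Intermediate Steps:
$r{\left(W \right)} = \frac{43}{2}$ ($r{\left(W \right)} = -1 + \frac{1}{2} \cdot 45 = -1 + \frac{45}{2} = \frac{43}{2}$)
$F{\left(m \right)} = - m + \frac{2 m}{-43 + m}$ ($F{\left(m \right)} = \frac{m + m}{m - 43} - m = \frac{2 m}{-43 + m} - m = - m + \frac{2 m}{-43 + m}$)
$\frac{r{\left(-60 \right)} - 1144}{F{\left(4 \right)} - 1431} = \frac{\frac{43}{2} - 1144}{\frac{4 \left(45 - 4\right)}{-43 + 4} - 1431} = \frac{\frac{43}{2} - 1144}{\frac{4 \left(45 - 4\right)}{-39} - 1431} = \frac{\frac{43}{2} - 1144}{4 \left(- \frac{1}{39}\right) 41 - 1431} = \frac{\frac{43}{2} - 1144}{- \frac{164}{39} - 1431} = - \frac{2245}{2 \left(- \frac{55973}{39}\right)} = \left(- \frac{2245}{2}\right) \left(- \frac{39}{55973}\right) = \frac{87555}{111946}$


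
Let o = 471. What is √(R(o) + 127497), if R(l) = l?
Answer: 4*√7998 ≈ 357.73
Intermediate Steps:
√(R(o) + 127497) = √(471 + 127497) = √127968 = 4*√7998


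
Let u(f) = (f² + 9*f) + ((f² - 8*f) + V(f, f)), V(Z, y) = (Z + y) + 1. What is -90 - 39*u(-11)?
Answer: -8280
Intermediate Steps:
V(Z, y) = 1 + Z + y
u(f) = 1 + 2*f² + 3*f (u(f) = (f² + 9*f) + ((f² - 8*f) + (1 + f + f)) = (f² + 9*f) + ((f² - 8*f) + (1 + 2*f)) = (f² + 9*f) + (1 + f² - 6*f) = 1 + 2*f² + 3*f)
-90 - 39*u(-11) = -90 - 39*(1 + 2*(-11)² + 3*(-11)) = -90 - 39*(1 + 2*121 - 33) = -90 - 39*(1 + 242 - 33) = -90 - 39*210 = -90 - 8190 = -8280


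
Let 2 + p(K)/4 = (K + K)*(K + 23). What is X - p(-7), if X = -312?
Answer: 592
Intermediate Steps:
p(K) = -8 + 8*K*(23 + K) (p(K) = -8 + 4*((K + K)*(K + 23)) = -8 + 4*((2*K)*(23 + K)) = -8 + 4*(2*K*(23 + K)) = -8 + 8*K*(23 + K))
X - p(-7) = -312 - (-8 + 8*(-7)**2 + 184*(-7)) = -312 - (-8 + 8*49 - 1288) = -312 - (-8 + 392 - 1288) = -312 - 1*(-904) = -312 + 904 = 592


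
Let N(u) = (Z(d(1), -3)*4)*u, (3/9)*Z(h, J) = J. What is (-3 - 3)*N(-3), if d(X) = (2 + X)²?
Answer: -648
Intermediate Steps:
Z(h, J) = 3*J
N(u) = -36*u (N(u) = ((3*(-3))*4)*u = (-9*4)*u = -36*u)
(-3 - 3)*N(-3) = (-3 - 3)*(-36*(-3)) = -6*108 = -648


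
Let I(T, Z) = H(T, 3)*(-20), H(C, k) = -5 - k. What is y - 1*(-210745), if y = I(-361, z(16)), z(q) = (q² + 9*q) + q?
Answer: 210905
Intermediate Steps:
z(q) = q² + 10*q
I(T, Z) = 160 (I(T, Z) = (-5 - 1*3)*(-20) = (-5 - 3)*(-20) = -8*(-20) = 160)
y = 160
y - 1*(-210745) = 160 - 1*(-210745) = 160 + 210745 = 210905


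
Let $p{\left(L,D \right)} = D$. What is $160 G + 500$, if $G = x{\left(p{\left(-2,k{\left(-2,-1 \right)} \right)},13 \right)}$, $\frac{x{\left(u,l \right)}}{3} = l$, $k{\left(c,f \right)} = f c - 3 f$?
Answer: $6740$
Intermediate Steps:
$k{\left(c,f \right)} = - 3 f + c f$ ($k{\left(c,f \right)} = c f - 3 f = - 3 f + c f$)
$x{\left(u,l \right)} = 3 l$
$G = 39$ ($G = 3 \cdot 13 = 39$)
$160 G + 500 = 160 \cdot 39 + 500 = 6240 + 500 = 6740$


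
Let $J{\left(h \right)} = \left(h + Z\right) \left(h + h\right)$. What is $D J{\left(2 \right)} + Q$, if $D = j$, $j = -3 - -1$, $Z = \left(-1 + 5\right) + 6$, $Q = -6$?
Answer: $-102$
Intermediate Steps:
$Z = 10$ ($Z = 4 + 6 = 10$)
$j = -2$ ($j = -3 + 1 = -2$)
$J{\left(h \right)} = 2 h \left(10 + h\right)$ ($J{\left(h \right)} = \left(h + 10\right) \left(h + h\right) = \left(10 + h\right) 2 h = 2 h \left(10 + h\right)$)
$D = -2$
$D J{\left(2 \right)} + Q = - 2 \cdot 2 \cdot 2 \left(10 + 2\right) - 6 = - 2 \cdot 2 \cdot 2 \cdot 12 - 6 = \left(-2\right) 48 - 6 = -96 - 6 = -102$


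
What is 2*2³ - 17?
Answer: -1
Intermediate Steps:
2*2³ - 17 = 2*8 - 17 = 16 - 17 = -1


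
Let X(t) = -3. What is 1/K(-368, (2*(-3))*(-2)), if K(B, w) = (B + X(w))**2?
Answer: 1/137641 ≈ 7.2653e-6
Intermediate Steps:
K(B, w) = (-3 + B)**2 (K(B, w) = (B - 3)**2 = (-3 + B)**2)
1/K(-368, (2*(-3))*(-2)) = 1/((-3 - 368)**2) = 1/((-371)**2) = 1/137641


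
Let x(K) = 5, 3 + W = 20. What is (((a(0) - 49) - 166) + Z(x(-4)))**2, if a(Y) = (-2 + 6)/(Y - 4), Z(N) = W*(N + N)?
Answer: 2116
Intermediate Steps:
W = 17 (W = -3 + 20 = 17)
Z(N) = 34*N (Z(N) = 17*(N + N) = 17*(2*N) = 34*N)
a(Y) = 4/(-4 + Y)
(((a(0) - 49) - 166) + Z(x(-4)))**2 = (((4/(-4 + 0) - 49) - 166) + 34*5)**2 = (((4/(-4) - 49) - 166) + 170)**2 = (((4*(-1/4) - 49) - 166) + 170)**2 = (((-1 - 49) - 166) + 170)**2 = ((-50 - 166) + 170)**2 = (-216 + 170)**2 = (-46)**2 = 2116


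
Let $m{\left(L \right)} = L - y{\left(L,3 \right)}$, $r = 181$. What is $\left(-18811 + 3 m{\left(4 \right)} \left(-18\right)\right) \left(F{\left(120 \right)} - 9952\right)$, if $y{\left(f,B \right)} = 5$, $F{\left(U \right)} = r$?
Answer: $183274647$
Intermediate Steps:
$F{\left(U \right)} = 181$
$m{\left(L \right)} = -5 + L$ ($m{\left(L \right)} = L - 5 = -5 + L$)
$\left(-18811 + 3 m{\left(4 \right)} \left(-18\right)\right) \left(F{\left(120 \right)} - 9952\right) = \left(-18811 + 3 \left(-5 + 4\right) \left(-18\right)\right) \left(181 - 9952\right) = \left(-18811 + 3 \left(-1\right) \left(-18\right)\right) \left(-9771\right) = \left(-18811 - -54\right) \left(-9771\right) = \left(-18811 + 54\right) \left(-9771\right) = \left(-18757\right) \left(-9771\right) = 183274647$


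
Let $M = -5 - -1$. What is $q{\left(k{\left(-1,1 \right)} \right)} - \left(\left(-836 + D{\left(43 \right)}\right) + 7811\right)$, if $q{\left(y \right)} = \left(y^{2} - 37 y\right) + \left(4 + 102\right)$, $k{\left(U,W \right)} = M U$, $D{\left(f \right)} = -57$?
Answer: $-6944$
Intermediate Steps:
$M = -4$ ($M = -5 + 1 = -4$)
$k{\left(U,W \right)} = - 4 U$
$q{\left(y \right)} = 106 + y^{2} - 37 y$ ($q{\left(y \right)} = \left(y^{2} - 37 y\right) + 106 = 106 + y^{2} - 37 y$)
$q{\left(k{\left(-1,1 \right)} \right)} - \left(\left(-836 + D{\left(43 \right)}\right) + 7811\right) = \left(106 + \left(\left(-4\right) \left(-1\right)\right)^{2} - 37 \left(\left(-4\right) \left(-1\right)\right)\right) - \left(\left(-836 - 57\right) + 7811\right) = \left(106 + 4^{2} - 148\right) - \left(-893 + 7811\right) = \left(106 + 16 - 148\right) - 6918 = -26 - 6918 = -6944$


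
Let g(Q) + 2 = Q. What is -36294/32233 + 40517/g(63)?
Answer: 1303770527/1966213 ≈ 663.09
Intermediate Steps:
g(Q) = -2 + Q
-36294/32233 + 40517/g(63) = -36294/32233 + 40517/(-2 + 63) = -36294*1/32233 + 40517/61 = -36294/32233 + 40517*(1/61) = -36294/32233 + 40517/61 = 1303770527/1966213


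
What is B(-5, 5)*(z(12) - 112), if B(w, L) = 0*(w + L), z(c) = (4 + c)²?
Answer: 0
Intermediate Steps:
B(w, L) = 0 (B(w, L) = 0*(L + w) = 0)
B(-5, 5)*(z(12) - 112) = 0*((4 + 12)² - 112) = 0*(16² - 112) = 0*(256 - 112) = 0*144 = 0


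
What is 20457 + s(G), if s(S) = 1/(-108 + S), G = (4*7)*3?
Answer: 490967/24 ≈ 20457.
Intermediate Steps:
G = 84 (G = 28*3 = 84)
20457 + s(G) = 20457 + 1/(-108 + 84) = 20457 + 1/(-24) = 20457 - 1/24 = 490967/24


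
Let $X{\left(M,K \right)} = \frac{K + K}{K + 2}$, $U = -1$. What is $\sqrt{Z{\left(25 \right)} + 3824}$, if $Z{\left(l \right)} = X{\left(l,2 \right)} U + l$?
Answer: $2 \sqrt{962} \approx 62.032$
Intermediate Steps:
$X{\left(M,K \right)} = \frac{2 K}{2 + K}$
$Z{\left(l \right)} = -1 + l$ ($Z{\left(l \right)} = 2 \cdot 2 \frac{1}{2 + 2} \left(-1\right) + l = 2 \cdot 2 \cdot \frac{1}{4} \left(-1\right) + l = 1 \left(-1\right) + l = -1 + l$)
$\sqrt{Z{\left(25 \right)} + 3824} = \sqrt{\left(-1 + 25\right) + 3824} = \sqrt{24 + 3824} = \sqrt{3848} = 2 \sqrt{962}$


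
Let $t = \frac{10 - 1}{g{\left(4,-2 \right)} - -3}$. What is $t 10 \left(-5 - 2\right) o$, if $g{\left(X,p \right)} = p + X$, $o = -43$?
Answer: $5418$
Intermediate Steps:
$g{\left(X,p \right)} = X + p$
$t = \frac{9}{5}$ ($t = \frac{10 - 1}{\left(4 - 2\right) - -3} = \frac{9}{2 + 3} = \frac{9}{5} \approx 1.8$)
$t 10 \left(-5 - 2\right) o = \frac{9 \cdot 10 \left(-5 - 2\right)}{5} \left(-43\right) = \frac{9 \cdot 10 \left(-7\right)}{5} \left(-43\right) = \frac{9}{5} \left(-70\right) \left(-43\right) = \left(-126\right) \left(-43\right) = 5418$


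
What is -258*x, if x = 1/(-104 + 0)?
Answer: 129/52 ≈ 2.4808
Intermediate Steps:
x = -1/104 (x = 1/(-104) = -1/104 ≈ -0.0096154)
-258*x = -258*(-1/104) = 129/52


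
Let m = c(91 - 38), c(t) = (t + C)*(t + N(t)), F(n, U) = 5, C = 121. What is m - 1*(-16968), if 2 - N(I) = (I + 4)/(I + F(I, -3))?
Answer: 26367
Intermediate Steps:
N(I) = 2 - (4 + I)/(5 + I) (N(I) = 2 - (I + 4)/(I + 5) = 2 - (4 + I)/(5 + I))
c(t) = (121 + t)*(t + (6 + t)/(5 + t)) (c(t) = (t + 121)*(t + (6 + t)/(5 + t)) = (121 + t)*(t + (6 + t)/(5 + t)))
m = 9399 (m = (726 + (91 - 38)**3 + 127*(91 - 38)**2 + 732*(91 - 38))/(5 + (91 - 38)) = (726 + 53**3 + 127*53**2 + 732*53)/(5 + 53) = (726 + 148877 + 127*2809 + 38796)/58 = (726 + 148877 + 356743 + 38796)/58 = (1/58)*545142 = 9399)
m - 1*(-16968) = 9399 - 1*(-16968) = 9399 + 16968 = 26367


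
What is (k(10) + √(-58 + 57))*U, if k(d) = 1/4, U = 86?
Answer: 43/2 + 86*I ≈ 21.5 + 86.0*I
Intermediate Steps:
k(d) = ¼
(k(10) + √(-58 + 57))*U = (¼ + √(-58 + 57))*86 = (¼ + √(-1))*86 = (¼ + I)*86 = 43/2 + 86*I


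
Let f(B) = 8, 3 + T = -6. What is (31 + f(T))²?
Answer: 1521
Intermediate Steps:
T = -9 (T = -3 - 6 = -9)
(31 + f(T))² = (31 + 8)² = 39² = 1521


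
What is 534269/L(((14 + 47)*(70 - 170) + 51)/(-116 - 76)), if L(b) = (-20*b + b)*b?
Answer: -19695292416/695217619 ≈ -28.330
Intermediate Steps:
L(b) = -19*b² (L(b) = (-19*b)*b = -19*b²)
534269/L(((14 + 47)*(70 - 170) + 51)/(-116 - 76)) = 534269/((-19*((14 + 47)*(70 - 170) + 51)²/(-116 - 76)²)) = 534269/((-19*(61*(-100) + 51)²/36864)) = 534269/((-19*(-6100 + 51)²/36864)) = 534269/((-19*(-6049*(-1/192))²)) = 534269/((-19*(6049/192)²)) = 534269/((-19*36590401/36864)) = 534269/(-695217619/36864) = 534269*(-36864/695217619) = -19695292416/695217619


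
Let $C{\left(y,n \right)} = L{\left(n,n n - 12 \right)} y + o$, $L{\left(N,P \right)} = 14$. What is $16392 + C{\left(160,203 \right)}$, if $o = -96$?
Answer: $18536$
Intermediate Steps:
$C{\left(y,n \right)} = -96 + 14 y$ ($C{\left(y,n \right)} = 14 y - 96 = -96 + 14 y$)
$16392 + C{\left(160,203 \right)} = 16392 + \left(-96 + 14 \cdot 160\right) = 16392 + \left(-96 + 2240\right) = 16392 + 2144 = 18536$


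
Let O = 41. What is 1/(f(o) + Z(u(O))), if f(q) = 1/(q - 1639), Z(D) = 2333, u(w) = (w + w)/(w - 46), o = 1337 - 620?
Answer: 922/2151025 ≈ 0.00042863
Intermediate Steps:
o = 717
u(w) = 2*w/(-46 + w) (u(w) = (2*w)/(-46 + w) = 2*w/(-46 + w))
f(q) = 1/(-1639 + q)
1/(f(o) + Z(u(O))) = 1/(1/(-1639 + 717) + 2333) = 1/(1/(-922) + 2333) = 1/(-1/922 + 2333) = 1/(2151025/922) = 922/2151025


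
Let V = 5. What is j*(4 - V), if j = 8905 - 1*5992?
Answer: -2913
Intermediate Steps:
j = 2913 (j = 8905 - 5992 = 2913)
j*(4 - V) = 2913*(4 - 1*5) = 2913*(4 - 5) = 2913*(-1) = -2913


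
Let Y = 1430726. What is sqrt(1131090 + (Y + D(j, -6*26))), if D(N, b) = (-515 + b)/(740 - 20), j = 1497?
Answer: sqrt(9222534245)/60 ≈ 1600.6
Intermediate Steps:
D(N, b) = -103/144 + b/720 (D(N, b) = (-515 + b)/720 = (-515 + b)*(1/720) = -103/144 + b/720)
sqrt(1131090 + (Y + D(j, -6*26))) = sqrt(1131090 + (1430726 + (-103/144 + (-6*26)/720))) = sqrt(1131090 + (1430726 + (-103/144 + (1/720)*(-156)))) = sqrt(1131090 + (1430726 + (-103/144 - 13/60))) = sqrt(1131090 + (1430726 - 671/720)) = sqrt(1131090 + 1030122049/720) = sqrt(1844506849/720) = sqrt(9222534245)/60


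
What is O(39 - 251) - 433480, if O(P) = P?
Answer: -433692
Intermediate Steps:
O(39 - 251) - 433480 = (39 - 251) - 433480 = -212 - 433480 = -433692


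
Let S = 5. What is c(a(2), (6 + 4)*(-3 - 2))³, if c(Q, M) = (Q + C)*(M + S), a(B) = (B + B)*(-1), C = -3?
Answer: 31255875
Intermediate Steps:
a(B) = -2*B (a(B) = (2*B)*(-1) = -2*B)
c(Q, M) = (-3 + Q)*(5 + M) (c(Q, M) = (Q - 3)*(M + 5) = (-3 + Q)*(5 + M))
c(a(2), (6 + 4)*(-3 - 2))³ = (-15 - 3*(6 + 4)*(-3 - 2) + 5*(-2*2) + ((6 + 4)*(-3 - 2))*(-2*2))³ = (-15 - 30*(-5) + 5*(-4) + (10*(-5))*(-4))³ = (-15 - 3*(-50) - 20 - 50*(-4))³ = (-15 + 150 - 20 + 200)³ = 315³ = 31255875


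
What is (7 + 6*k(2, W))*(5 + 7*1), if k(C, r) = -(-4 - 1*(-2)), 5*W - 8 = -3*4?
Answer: 228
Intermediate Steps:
W = -⅘ (W = 8/5 + (-3*4)/5 = 8/5 + (⅕)*(-12) = 8/5 - 12/5 = -⅘ ≈ -0.80000)
k(C, r) = 2 (k(C, r) = -(-4 + 2) = -1*(-2) = 2)
(7 + 6*k(2, W))*(5 + 7*1) = (7 + 6*2)*(5 + 7*1) = (7 + 12)*(5 + 7) = 19*12 = 228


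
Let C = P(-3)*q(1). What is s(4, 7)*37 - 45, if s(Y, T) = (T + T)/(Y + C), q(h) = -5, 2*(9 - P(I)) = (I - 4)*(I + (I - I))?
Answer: 1/23 ≈ 0.043478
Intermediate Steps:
P(I) = 9 - I*(-4 + I)/2 (P(I) = 9 - (I - 4)*(I + (I - I))/2 = 9 - (-4 + I)*(I + 0)/2 = 9 - (-4 + I)*I/2 = 9 - I*(-4 + I)/2)
C = 15/2 (C = (9 + 2*(-3) - 1/2*(-3)**2)*(-5) = (9 - 6 - 1/2*9)*(-5) = (9 - 6 - 9/2)*(-5) = -3/2*(-5) = 15/2 ≈ 7.5000)
s(Y, T) = 2*T/(15/2 + Y) (s(Y, T) = (T + T)/(Y + 15/2) = (2*T)/(15/2 + Y) = 2*T/(15/2 + Y))
s(4, 7)*37 - 45 = (4*7/(15 + 2*4))*37 - 45 = (4*7/(15 + 8))*37 - 45 = (4*7/23)*37 - 45 = (4*7*(1/23))*37 - 45 = (28/23)*37 - 45 = 1036/23 - 45 = 1/23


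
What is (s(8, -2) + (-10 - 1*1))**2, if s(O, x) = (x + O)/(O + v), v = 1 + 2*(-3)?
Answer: 81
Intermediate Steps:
v = -5 (v = 1 - 6 = -5)
s(O, x) = (O + x)/(-5 + O) (s(O, x) = (x + O)/(O - 5) = (O + x)/(-5 + O))
(s(8, -2) + (-10 - 1*1))**2 = ((8 - 2)/(-5 + 8) + (-10 - 1*1))**2 = (6/3 + (-10 - 1))**2 = ((1/3)*6 - 11)**2 = (2 - 11)**2 = (-9)**2 = 81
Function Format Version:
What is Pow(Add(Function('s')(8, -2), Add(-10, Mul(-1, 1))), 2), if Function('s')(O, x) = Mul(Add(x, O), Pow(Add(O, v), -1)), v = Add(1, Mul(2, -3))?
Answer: 81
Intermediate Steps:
v = -5 (v = Add(1, -6) = -5)
Function('s')(O, x) = Mul(Pow(Add(-5, O), -1), Add(O, x)) (Function('s')(O, x) = Mul(Add(x, O), Pow(Add(O, -5), -1)) = Mul(Add(O, x), Pow(Add(-5, O), -1)) = Mul(Pow(Add(-5, O), -1), Add(O, x)))
Pow(Add(Function('s')(8, -2), Add(-10, Mul(-1, 1))), 2) = Pow(Add(Mul(Pow(Add(-5, 8), -1), Add(8, -2)), Add(-10, Mul(-1, 1))), 2) = Pow(Add(Mul(Pow(3, -1), 6), Add(-10, -1)), 2) = Pow(Add(Mul(Rational(1, 3), 6), -11), 2) = Pow(Add(2, -11), 2) = Pow(-9, 2) = 81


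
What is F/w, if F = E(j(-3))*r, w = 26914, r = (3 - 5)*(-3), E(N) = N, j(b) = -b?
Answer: 9/13457 ≈ 0.00066880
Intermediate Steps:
r = 6 (r = -2*(-3) = 6)
F = 18 (F = -1*(-3)*6 = 3*6 = 18)
F/w = 18/26914 = 18*(1/26914) = 9/13457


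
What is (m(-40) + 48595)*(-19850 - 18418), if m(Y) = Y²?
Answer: -1920862260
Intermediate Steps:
(m(-40) + 48595)*(-19850 - 18418) = ((-40)² + 48595)*(-19850 - 18418) = (1600 + 48595)*(-38268) = 50195*(-38268) = -1920862260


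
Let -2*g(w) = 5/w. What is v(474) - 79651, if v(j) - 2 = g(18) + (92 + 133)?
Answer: -2859269/36 ≈ -79424.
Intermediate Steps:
g(w) = -5/(2*w)
v(j) = 8167/36 (v(j) = 2 + (-5/2/18 + (92 + 133)) = 2 + (-5/2*1/18 + 225) = 2 + (-5/36 + 225) = 2 + 8095/36 = 8167/36)
v(474) - 79651 = 8167/36 - 79651 = -2859269/36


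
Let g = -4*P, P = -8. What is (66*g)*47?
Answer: 99264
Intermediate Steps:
g = 32 (g = -4*(-8) = 32)
(66*g)*47 = (66*32)*47 = 2112*47 = 99264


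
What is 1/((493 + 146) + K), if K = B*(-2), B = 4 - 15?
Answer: 1/661 ≈ 0.0015129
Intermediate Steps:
B = -11
K = 22 (K = -11*(-2) = 22)
1/((493 + 146) + K) = 1/((493 + 146) + 22) = 1/(639 + 22) = 1/661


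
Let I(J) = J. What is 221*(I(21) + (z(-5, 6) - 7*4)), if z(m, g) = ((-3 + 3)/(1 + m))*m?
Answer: -1547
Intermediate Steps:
z(m, g) = 0 (z(m, g) = (0/(1 + m))*m = 0*m = 0)
221*(I(21) + (z(-5, 6) - 7*4)) = 221*(21 + (0 - 7*4)) = 221*(21 + (0 - 28)) = 221*(21 - 28) = 221*(-7) = -1547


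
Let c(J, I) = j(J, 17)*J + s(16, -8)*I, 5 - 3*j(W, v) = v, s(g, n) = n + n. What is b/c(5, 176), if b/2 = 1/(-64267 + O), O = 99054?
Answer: -1/49327966 ≈ -2.0272e-8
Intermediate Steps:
s(g, n) = 2*n
j(W, v) = 5/3 - v/3
c(J, I) = -16*I - 4*J (c(J, I) = (5/3 - ⅓*17)*J + (2*(-8))*I = (5/3 - 17/3)*J - 16*I = -4*J - 16*I = -16*I - 4*J)
b = 2/34787 (b = 2/(-64267 + 99054) = 2/34787 ≈ 5.7493e-5)
b/c(5, 176) = 2/(34787*(-16*176 - 4*5)) = 2/(34787*(-2816 - 20)) = (2/34787)/(-2836) = (2/34787)*(-1/2836) = -1/49327966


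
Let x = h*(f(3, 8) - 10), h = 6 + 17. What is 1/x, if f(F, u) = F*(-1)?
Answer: -1/299 ≈ -0.0033445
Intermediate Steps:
f(F, u) = -F
h = 23
x = -299 (x = 23*(-1*3 - 10) = 23*(-3 - 10) = 23*(-13) = -299)
1/x = 1/(-299) = -1/299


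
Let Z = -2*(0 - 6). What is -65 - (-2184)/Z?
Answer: 117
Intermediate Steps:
Z = 12 (Z = -2*(-6) = 12)
-65 - (-2184)/Z = -65 - (-2184)/12 = -65 - 56*(-13/4) = -65 + 182 = 117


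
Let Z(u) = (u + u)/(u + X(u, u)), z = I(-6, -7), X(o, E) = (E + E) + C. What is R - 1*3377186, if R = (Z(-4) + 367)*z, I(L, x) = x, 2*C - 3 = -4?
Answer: -84493987/25 ≈ -3.3798e+6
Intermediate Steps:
C = -½ (C = 3/2 + (½)*(-4) = 3/2 - 2 = -½ ≈ -0.50000)
X(o, E) = -½ + 2*E (X(o, E) = (E + E) - ½ = 2*E - ½ = -½ + 2*E)
z = -7
Z(u) = 2*u/(-½ + 3*u) (Z(u) = (u + u)/(u + (-½ + 2*u)) = (2*u)/(-½ + 3*u) = 2*u/(-½ + 3*u))
R = -64337/25 (R = (4*(-4)/(-1 + 6*(-4)) + 367)*(-7) = (4*(-4)/(-1 - 24) + 367)*(-7) = (4*(-4)/(-25) + 367)*(-7) = (4*(-4)*(-1/25) + 367)*(-7) = (16/25 + 367)*(-7) = (9191/25)*(-7) = -64337/25 ≈ -2573.5)
R - 1*3377186 = -64337/25 - 1*3377186 = -64337/25 - 3377186 = -84493987/25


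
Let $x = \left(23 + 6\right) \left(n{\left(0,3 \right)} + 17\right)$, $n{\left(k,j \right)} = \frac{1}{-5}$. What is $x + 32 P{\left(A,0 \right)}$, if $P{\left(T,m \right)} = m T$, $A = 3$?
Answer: $\frac{2436}{5} \approx 487.2$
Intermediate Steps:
$n{\left(k,j \right)} = - \frac{1}{5}$
$x = \frac{2436}{5}$ ($x = \left(23 + 6\right) \left(- \frac{1}{5} + 17\right) = 29 \cdot \frac{84}{5} = \frac{2436}{5} \approx 487.2$)
$P{\left(T,m \right)} = T m$
$x + 32 P{\left(A,0 \right)} = \frac{2436}{5} + 32 \cdot 3 \cdot 0 = \frac{2436}{5} + 32 \cdot 0 = \frac{2436}{5} + 0 = \frac{2436}{5}$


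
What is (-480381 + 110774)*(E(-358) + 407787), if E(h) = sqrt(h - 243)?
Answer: -150720929709 - 369607*I*sqrt(601) ≈ -1.5072e+11 - 9.061e+6*I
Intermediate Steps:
E(h) = sqrt(-243 + h)
(-480381 + 110774)*(E(-358) + 407787) = (-480381 + 110774)*(sqrt(-243 - 358) + 407787) = -369607*(sqrt(-601) + 407787) = -369607*(I*sqrt(601) + 407787) = -369607*(407787 + I*sqrt(601)) = -150720929709 - 369607*I*sqrt(601)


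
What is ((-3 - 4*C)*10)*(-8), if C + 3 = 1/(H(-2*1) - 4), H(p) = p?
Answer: -2320/3 ≈ -773.33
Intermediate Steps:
C = -19/6 (C = -3 + 1/(-2*1 - 4) = -3 + 1/(-2 - 4) = -3 + 1/(-6) = -3 - ⅙ = -19/6 ≈ -3.1667)
((-3 - 4*C)*10)*(-8) = ((-3 - 4*(-19/6))*10)*(-8) = ((-3 + 38/3)*10)*(-8) = ((29/3)*10)*(-8) = (290/3)*(-8) = -2320/3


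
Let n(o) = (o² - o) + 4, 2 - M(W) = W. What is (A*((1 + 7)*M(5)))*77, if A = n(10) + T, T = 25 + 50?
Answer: -312312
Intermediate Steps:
M(W) = 2 - W
n(o) = 4 + o² - o
T = 75
A = 169 (A = (4 + 10² - 1*10) + 75 = (4 + 100 - 10) + 75 = 94 + 75 = 169)
(A*((1 + 7)*M(5)))*77 = (169*((1 + 7)*(2 - 1*5)))*77 = (169*(8*(2 - 5)))*77 = (169*(8*(-3)))*77 = (169*(-24))*77 = -4056*77 = -312312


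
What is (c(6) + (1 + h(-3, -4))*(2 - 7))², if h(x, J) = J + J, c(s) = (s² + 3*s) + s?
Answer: 9025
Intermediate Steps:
c(s) = s² + 4*s
h(x, J) = 2*J
(c(6) + (1 + h(-3, -4))*(2 - 7))² = (6*(4 + 6) + (1 + 2*(-4))*(2 - 7))² = (6*10 + (1 - 8)*(-5))² = (60 - 7*(-5))² = (60 + 35)² = 95² = 9025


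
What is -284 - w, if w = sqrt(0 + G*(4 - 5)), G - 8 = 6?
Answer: -284 - I*sqrt(14) ≈ -284.0 - 3.7417*I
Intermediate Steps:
G = 14 (G = 8 + 6 = 14)
w = I*sqrt(14) (w = sqrt(0 + 14*(4 - 5)) = sqrt(0 + 14*(-1)) = sqrt(0 - 14) = sqrt(-14) = I*sqrt(14) ≈ 3.7417*I)
-284 - w = -284 - I*sqrt(14)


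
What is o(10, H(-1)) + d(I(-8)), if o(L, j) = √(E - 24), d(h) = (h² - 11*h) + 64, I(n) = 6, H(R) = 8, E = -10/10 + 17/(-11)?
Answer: 34 + 2*I*√803/11 ≈ 34.0 + 5.1522*I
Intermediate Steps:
E = -28/11 (E = -10*⅒ + 17*(-1/11) = -1 - 17/11 = -28/11 ≈ -2.5455)
d(h) = 64 + h² - 11*h
o(L, j) = 2*I*√803/11 (o(L, j) = √(-28/11 - 24) = √(-292/11) = 2*I*√803/11)
o(10, H(-1)) + d(I(-8)) = 2*I*√803/11 + (64 + 6² - 11*6) = 2*I*√803/11 + (64 + 36 - 66) = 2*I*√803/11 + 34 = 34 + 2*I*√803/11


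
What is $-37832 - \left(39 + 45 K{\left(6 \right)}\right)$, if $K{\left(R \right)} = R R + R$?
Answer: $-39761$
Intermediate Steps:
$K{\left(R \right)} = R + R^{2}$ ($K{\left(R \right)} = R^{2} + R = R + R^{2}$)
$-37832 - \left(39 + 45 K{\left(6 \right)}\right) = -37832 - \left(39 + 45 \cdot 6 \left(1 + 6\right)\right) = -37832 - \left(39 + 45 \cdot 6 \cdot 7\right) = -37832 - 1929 = -39761$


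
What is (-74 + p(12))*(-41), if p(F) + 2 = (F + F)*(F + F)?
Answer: -20500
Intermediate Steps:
p(F) = -2 + 4*F**2 (p(F) = -2 + (F + F)*(F + F) = -2 + (2*F)*(2*F) = -2 + 4*F**2)
(-74 + p(12))*(-41) = (-74 + (-2 + 4*12**2))*(-41) = (-74 + (-2 + 4*144))*(-41) = (-74 + (-2 + 576))*(-41) = (-74 + 574)*(-41) = 500*(-41) = -20500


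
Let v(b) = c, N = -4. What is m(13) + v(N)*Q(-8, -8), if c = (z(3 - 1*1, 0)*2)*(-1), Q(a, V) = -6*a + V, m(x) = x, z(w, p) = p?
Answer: 13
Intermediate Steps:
Q(a, V) = V - 6*a
c = 0 (c = (0*2)*(-1) = 0*(-1) = 0)
v(b) = 0
m(13) + v(N)*Q(-8, -8) = 13 + 0*(-8 - 6*(-8)) = 13 + 0*(-8 + 48) = 13 + 0*40 = 13 + 0 = 13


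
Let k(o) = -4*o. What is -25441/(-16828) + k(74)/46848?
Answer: 37089965/24636192 ≈ 1.5055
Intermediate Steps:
-25441/(-16828) + k(74)/46848 = -25441/(-16828) - 4*74/46848 = -25441*(-1/16828) - 296*1/46848 = 25441/16828 - 37/5856 = 37089965/24636192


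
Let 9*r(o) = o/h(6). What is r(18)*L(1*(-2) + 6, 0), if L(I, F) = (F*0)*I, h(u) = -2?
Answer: 0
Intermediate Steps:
L(I, F) = 0 (L(I, F) = 0*I = 0)
r(o) = -o/18 (r(o) = (o/(-2))/9 = (o*(-½))/9 = (-o/2)/9 = -o/18)
r(18)*L(1*(-2) + 6, 0) = -1/18*18*0 = -1*0 = 0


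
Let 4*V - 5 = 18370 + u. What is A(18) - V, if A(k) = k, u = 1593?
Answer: -4974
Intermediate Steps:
V = 4992 (V = 5/4 + (18370 + 1593)/4 = 5/4 + (1/4)*19963 = 5/4 + 19963/4 = 4992)
A(18) - V = 18 - 1*4992 = 18 - 4992 = -4974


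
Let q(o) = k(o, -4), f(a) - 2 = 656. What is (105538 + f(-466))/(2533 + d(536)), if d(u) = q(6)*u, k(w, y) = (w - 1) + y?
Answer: 106196/3069 ≈ 34.603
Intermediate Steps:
f(a) = 658 (f(a) = 2 + 656 = 658)
k(w, y) = -1 + w + y (k(w, y) = (-1 + w) + y = -1 + w + y)
q(o) = -5 + o (q(o) = -1 + o - 4 = -5 + o)
d(u) = u (d(u) = (-5 + 6)*u = 1*u = u)
(105538 + f(-466))/(2533 + d(536)) = (105538 + 658)/(2533 + 536) = 106196/3069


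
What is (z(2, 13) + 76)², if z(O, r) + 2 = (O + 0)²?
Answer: 6084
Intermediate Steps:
z(O, r) = -2 + O² (z(O, r) = -2 + (O + 0)² = -2 + O²)
(z(2, 13) + 76)² = ((-2 + 2²) + 76)² = ((-2 + 4) + 76)² = (2 + 76)² = 78² = 6084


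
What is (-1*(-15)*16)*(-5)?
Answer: -1200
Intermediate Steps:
(-1*(-15)*16)*(-5) = (15*16)*(-5) = 240*(-5) = -1200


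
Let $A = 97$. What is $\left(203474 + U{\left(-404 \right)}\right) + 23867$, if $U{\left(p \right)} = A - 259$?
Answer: $227179$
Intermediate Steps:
$U{\left(p \right)} = -162$ ($U{\left(p \right)} = 97 - 259 = -162$)
$\left(203474 + U{\left(-404 \right)}\right) + 23867 = \left(203474 - 162\right) + 23867 = 203312 + 23867 = 227179$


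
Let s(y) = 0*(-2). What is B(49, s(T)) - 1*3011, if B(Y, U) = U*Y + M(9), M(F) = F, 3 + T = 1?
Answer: -3002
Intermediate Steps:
T = -2 (T = -3 + 1 = -2)
s(y) = 0
B(Y, U) = 9 + U*Y (B(Y, U) = U*Y + 9 = 9 + U*Y)
B(49, s(T)) - 1*3011 = (9 + 0*49) - 1*3011 = (9 + 0) - 3011 = 9 - 3011 = -3002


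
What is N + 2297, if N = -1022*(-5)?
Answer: 7407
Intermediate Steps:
N = 5110
N + 2297 = 5110 + 2297 = 7407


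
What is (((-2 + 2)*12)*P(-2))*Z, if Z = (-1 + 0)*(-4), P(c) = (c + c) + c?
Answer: 0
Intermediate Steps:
P(c) = 3*c (P(c) = 2*c + c = 3*c)
Z = 4 (Z = -1*(-4) = 4)
(((-2 + 2)*12)*P(-2))*Z = (((-2 + 2)*12)*(3*(-2)))*4 = ((0*12)*(-6))*4 = (0*(-6))*4 = 0*4 = 0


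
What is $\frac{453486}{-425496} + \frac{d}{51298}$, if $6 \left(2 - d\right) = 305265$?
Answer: $- \frac{71971549}{34979317} \approx -2.0575$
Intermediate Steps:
$d = - \frac{101751}{2}$ ($d = 2 - \frac{101755}{2} = - \frac{101751}{2} \approx -50876.0$)
$\frac{453486}{-425496} + \frac{d}{51298} = \frac{453486}{-425496} - \frac{101751}{2 \cdot 51298} = 453486 \left(- \frac{1}{425496}\right) - \frac{7827}{7892} = - \frac{75581}{70916} - \frac{7827}{7892} = - \frac{71971549}{34979317}$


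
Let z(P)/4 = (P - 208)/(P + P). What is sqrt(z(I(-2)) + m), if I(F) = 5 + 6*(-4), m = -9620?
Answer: I*sqrt(3464194)/19 ≈ 97.96*I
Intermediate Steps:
I(F) = -19 (I(F) = 5 - 24 = -19)
z(P) = 2*(-208 + P)/P (z(P) = 4*((P - 208)/(P + P)) = 4*((-208 + P)/((2*P))) = 4*((-208 + P)*(1/(2*P))) = 4*((-208 + P)/(2*P)) = 2*(-208 + P)/P)
sqrt(z(I(-2)) + m) = sqrt((2 - 416/(-19)) - 9620) = sqrt((2 - 416*(-1/19)) - 9620) = sqrt((2 + 416/19) - 9620) = sqrt(454/19 - 9620) = sqrt(-182326/19) = I*sqrt(3464194)/19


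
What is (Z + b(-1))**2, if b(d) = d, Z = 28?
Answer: 729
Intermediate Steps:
(Z + b(-1))**2 = (28 - 1)**2 = 27**2 = 729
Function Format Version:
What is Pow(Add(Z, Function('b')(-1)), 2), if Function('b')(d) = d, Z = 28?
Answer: 729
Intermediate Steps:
Pow(Add(Z, Function('b')(-1)), 2) = Pow(Add(28, -1), 2) = Pow(27, 2) = 729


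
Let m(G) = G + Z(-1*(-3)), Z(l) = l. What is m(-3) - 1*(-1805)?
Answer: 1805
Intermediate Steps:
m(G) = 3 + G (m(G) = G - 1*(-3) = G + 3 = 3 + G)
m(-3) - 1*(-1805) = (3 - 3) - 1*(-1805) = 0 + 1805 = 1805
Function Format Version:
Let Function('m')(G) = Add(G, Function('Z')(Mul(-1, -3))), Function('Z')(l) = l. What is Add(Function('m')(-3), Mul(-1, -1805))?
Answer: 1805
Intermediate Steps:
Function('m')(G) = Add(3, G) (Function('m')(G) = Add(G, Mul(-1, -3)) = Add(G, 3) = Add(3, G))
Add(Function('m')(-3), Mul(-1, -1805)) = Add(Add(3, -3), Mul(-1, -1805)) = Add(0, 1805) = 1805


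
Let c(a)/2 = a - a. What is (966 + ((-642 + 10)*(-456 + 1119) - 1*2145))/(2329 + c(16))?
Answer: -420195/2329 ≈ -180.42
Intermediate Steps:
c(a) = 0 (c(a) = 2*(a - a) = 2*0 = 0)
(966 + ((-642 + 10)*(-456 + 1119) - 1*2145))/(2329 + c(16)) = (966 + ((-642 + 10)*(-456 + 1119) - 1*2145))/(2329 + 0) = (966 + (-632*663 - 2145))/2329 = (966 + (-419016 - 2145))*(1/2329) = (966 - 421161)*(1/2329) = -420195*1/2329 = -420195/2329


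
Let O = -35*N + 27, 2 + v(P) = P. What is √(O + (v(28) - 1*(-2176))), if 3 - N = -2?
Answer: √2054 ≈ 45.321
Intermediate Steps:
N = 5 (N = 3 - 1*(-2) = 3 + 2 = 5)
v(P) = -2 + P
O = -148 (O = -35*5 + 27 = -175 + 27 = -148)
√(O + (v(28) - 1*(-2176))) = √(-148 + ((-2 + 28) - 1*(-2176))) = √(-148 + (26 + 2176)) = √(-148 + 2202) = √2054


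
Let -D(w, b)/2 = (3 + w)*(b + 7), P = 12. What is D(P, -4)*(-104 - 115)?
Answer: 19710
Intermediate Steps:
D(w, b) = -2*(3 + w)*(7 + b) (D(w, b) = -2*(3 + w)*(b + 7) = -2*(3 + w)*(7 + b))
D(P, -4)*(-104 - 115) = (-42 - 14*12 - 6*(-4) - 2*(-4)*12)*(-104 - 115) = (-42 - 168 + 24 + 96)*(-219) = -90*(-219) = 19710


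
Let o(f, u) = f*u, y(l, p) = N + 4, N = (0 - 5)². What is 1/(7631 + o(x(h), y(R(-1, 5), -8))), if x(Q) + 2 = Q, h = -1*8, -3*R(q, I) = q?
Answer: 1/7341 ≈ 0.00013622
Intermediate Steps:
R(q, I) = -q/3
h = -8
N = 25 (N = (-5)² = 25)
x(Q) = -2 + Q
y(l, p) = 29 (y(l, p) = 25 + 4 = 29)
1/(7631 + o(x(h), y(R(-1, 5), -8))) = 1/(7631 + (-2 - 8)*29) = 1/(7631 - 10*29) = 1/(7631 - 290) = 1/7341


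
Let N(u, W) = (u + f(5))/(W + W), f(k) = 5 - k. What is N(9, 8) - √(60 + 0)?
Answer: 9/16 - 2*√15 ≈ -7.1835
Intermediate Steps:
N(u, W) = u/(2*W) (N(u, W) = (u + (5 - 1*5))/(W + W) = (u + (5 - 5))/((2*W)) = (u + 0)*(1/(2*W)) = u*(1/(2*W)) = u/(2*W))
N(9, 8) - √(60 + 0) = (½)*9/8 - √(60 + 0) = (½)*9*(⅛) - √60 = 9/16 - 2*√15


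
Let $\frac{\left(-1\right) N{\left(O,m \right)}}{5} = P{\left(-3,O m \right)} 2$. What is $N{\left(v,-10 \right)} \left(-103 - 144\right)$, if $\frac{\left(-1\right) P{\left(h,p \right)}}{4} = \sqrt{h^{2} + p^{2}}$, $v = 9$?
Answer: $- 29640 \sqrt{901} \approx -8.8969 \cdot 10^{5}$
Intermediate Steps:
$P{\left(h,p \right)} = - 4 \sqrt{h^{2} + p^{2}}$
$N{\left(O,m \right)} = 40 \sqrt{9 + O^{2} m^{2}}$ ($N{\left(O,m \right)} = - 5 - 4 \sqrt{\left(-3\right)^{2} + \left(O m\right)^{2}} \cdot 2 = - 5 - 4 \sqrt{9 + O^{2} m^{2}} \cdot 2 = - 5 \left(- 8 \sqrt{9 + O^{2} m^{2}}\right) = 40 \sqrt{9 + O^{2} m^{2}}$)
$N{\left(v,-10 \right)} \left(-103 - 144\right) = 40 \sqrt{9 + 9^{2} \left(-10\right)^{2}} \left(-103 - 144\right) = 40 \sqrt{9 + 81 \cdot 100} \left(-247\right) = 40 \sqrt{9 + 8100} \left(-247\right) = 40 \sqrt{8109} \left(-247\right) = 40 \cdot 3 \sqrt{901} \left(-247\right) = 120 \sqrt{901} \left(-247\right) = - 29640 \sqrt{901}$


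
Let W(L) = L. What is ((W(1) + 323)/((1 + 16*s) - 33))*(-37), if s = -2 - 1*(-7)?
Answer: -999/4 ≈ -249.75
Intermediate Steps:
s = 5 (s = -2 + 7 = 5)
((W(1) + 323)/((1 + 16*s) - 33))*(-37) = ((1 + 323)/((1 + 16*5) - 33))*(-37) = (324/((1 + 80) - 33))*(-37) = (324/(81 - 33))*(-37) = (324/48)*(-37) = (324*(1/48))*(-37) = (27/4)*(-37) = -999/4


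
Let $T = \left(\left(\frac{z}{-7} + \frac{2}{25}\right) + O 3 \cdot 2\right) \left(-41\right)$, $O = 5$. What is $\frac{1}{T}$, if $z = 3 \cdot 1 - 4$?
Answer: $- \frac{175}{216849} \approx -0.00080701$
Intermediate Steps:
$z = -1$ ($z = 3 - 4 = -1$)
$T = - \frac{216849}{175}$ ($T = \left(\left(- \frac{1}{-7} + \frac{2}{25}\right) + 5 \cdot 3 \cdot 2\right) \left(-41\right) = \left(\left(\left(-1\right) \left(- \frac{1}{7}\right) + 2 \cdot \frac{1}{25}\right) + 15 \cdot 2\right) \left(-41\right) = \left(\left(\frac{1}{7} + \frac{2}{25}\right) + 30\right) \left(-41\right) = \left(\frac{39}{175} + 30\right) \left(-41\right) = \frac{5289}{175} \left(-41\right) = - \frac{216849}{175} \approx -1239.1$)
$\frac{1}{T} = \frac{1}{- \frac{216849}{175}} = - \frac{175}{216849}$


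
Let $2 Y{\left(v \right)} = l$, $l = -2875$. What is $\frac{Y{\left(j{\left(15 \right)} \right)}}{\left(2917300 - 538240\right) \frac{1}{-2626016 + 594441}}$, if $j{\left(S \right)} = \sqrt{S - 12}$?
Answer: $\frac{1168155625}{951624} \approx 1227.5$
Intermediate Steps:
$j{\left(S \right)} = \sqrt{-12 + S}$
$Y{\left(v \right)} = - \frac{2875}{2}$ ($Y{\left(v \right)} = \frac{1}{2} \left(-2875\right) = - \frac{2875}{2}$)
$\frac{Y{\left(j{\left(15 \right)} \right)}}{\left(2917300 - 538240\right) \frac{1}{-2626016 + 594441}} = - \frac{2875}{2 \frac{2917300 - 538240}{-2626016 + 594441}} = - \frac{2875}{2 \frac{2379060}{-2031575}} = - \frac{2875}{2 \cdot 2379060 \left(- \frac{1}{2031575}\right)} = - \frac{2875}{2 \left(- \frac{475812}{406315}\right)} = \left(- \frac{2875}{2}\right) \left(- \frac{406315}{475812}\right) = \frac{1168155625}{951624}$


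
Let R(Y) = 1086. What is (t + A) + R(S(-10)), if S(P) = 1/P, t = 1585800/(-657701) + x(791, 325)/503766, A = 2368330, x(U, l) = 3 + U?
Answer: 392525824553381825/165663700983 ≈ 2.3694e+6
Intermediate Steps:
t = -399174954103/165663700983 (t = 1585800/(-657701) + (3 + 791)/503766 = 1585800*(-1/657701) + 794*(1/503766) = -1585800/657701 + 397/251883 = -399174954103/165663700983 ≈ -2.4095)
(t + A) + R(S(-10)) = (-399174954103/165663700983 + 2368330) + 1086 = 392345913774114287/165663700983 + 1086 = 392525824553381825/165663700983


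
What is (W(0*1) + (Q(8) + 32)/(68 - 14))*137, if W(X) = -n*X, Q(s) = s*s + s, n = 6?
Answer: 7124/27 ≈ 263.85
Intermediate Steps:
Q(s) = s + s**2 (Q(s) = s**2 + s = s + s**2)
W(X) = -6*X
(W(0*1) + (Q(8) + 32)/(68 - 14))*137 = (-0 + (8*(1 + 8) + 32)/(68 - 14))*137 = (-6*0 + (8*9 + 32)/54)*137 = (0 + (72 + 32)*(1/54))*137 = (0 + 104*(1/54))*137 = (0 + 52/27)*137 = (52/27)*137 = 7124/27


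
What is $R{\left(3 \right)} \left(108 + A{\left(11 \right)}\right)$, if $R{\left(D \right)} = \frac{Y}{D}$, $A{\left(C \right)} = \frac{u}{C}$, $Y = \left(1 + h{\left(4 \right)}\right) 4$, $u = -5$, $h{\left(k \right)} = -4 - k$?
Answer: $- \frac{33124}{33} \approx -1003.8$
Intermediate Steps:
$Y = -28$ ($Y = \left(1 - 8\right) 4 = \left(-7\right) 4 = -28$)
$A{\left(C \right)} = - \frac{5}{C}$
$R{\left(D \right)} = - \frac{28}{D}$
$R{\left(3 \right)} \left(108 + A{\left(11 \right)}\right) = - \frac{28}{3} \left(108 - \frac{5}{11}\right) = \left(-28\right) \frac{1}{3} \left(108 - \frac{5}{11}\right) = - \frac{28 \left(108 - \frac{5}{11}\right)}{3} = \left(- \frac{28}{3}\right) \frac{1183}{11} = - \frac{33124}{33}$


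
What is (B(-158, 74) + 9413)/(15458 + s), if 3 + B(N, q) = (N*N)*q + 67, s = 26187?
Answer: 1856813/41645 ≈ 44.587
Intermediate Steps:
B(N, q) = 64 + q*N**2 (B(N, q) = -3 + ((N*N)*q + 67) = -3 + (N**2*q + 67) = -3 + (q*N**2 + 67) = -3 + (67 + q*N**2) = 64 + q*N**2)
(B(-158, 74) + 9413)/(15458 + s) = ((64 + 74*(-158)**2) + 9413)/(15458 + 26187) = ((64 + 74*24964) + 9413)/41645 = ((64 + 1847336) + 9413)*(1/41645) = (1847400 + 9413)*(1/41645) = 1856813*(1/41645) = 1856813/41645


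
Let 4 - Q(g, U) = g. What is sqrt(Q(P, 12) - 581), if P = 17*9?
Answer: I*sqrt(730) ≈ 27.019*I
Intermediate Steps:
P = 153
Q(g, U) = 4 - g
sqrt(Q(P, 12) - 581) = sqrt((4 - 1*153) - 581) = sqrt((4 - 153) - 581) = sqrt(-149 - 581) = sqrt(-730) = I*sqrt(730)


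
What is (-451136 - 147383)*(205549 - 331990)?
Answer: 75677340879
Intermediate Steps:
(-451136 - 147383)*(205549 - 331990) = -598519*(-126441) = 75677340879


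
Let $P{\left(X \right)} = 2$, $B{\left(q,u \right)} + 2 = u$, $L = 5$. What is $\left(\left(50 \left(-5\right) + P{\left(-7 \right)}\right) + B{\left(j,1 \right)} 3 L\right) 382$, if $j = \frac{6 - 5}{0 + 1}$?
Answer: $-100466$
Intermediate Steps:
$j = 1$ ($j = 1 \cdot 1^{-1} = 1 \cdot 1 = 1$)
$B{\left(q,u \right)} = -2 + u$
$\left(\left(50 \left(-5\right) + P{\left(-7 \right)}\right) + B{\left(j,1 \right)} 3 L\right) 382 = \left(\left(50 \left(-5\right) + 2\right) + \left(-2 + 1\right) 3 \cdot 5\right) 382 = \left(\left(-250 + 2\right) + \left(-1\right) 3 \cdot 5\right) 382 = \left(-248 - 15\right) 382 = \left(-263\right) 382 = -100466$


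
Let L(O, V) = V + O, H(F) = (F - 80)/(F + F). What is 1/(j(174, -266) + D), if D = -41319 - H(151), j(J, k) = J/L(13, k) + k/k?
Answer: -76406/3157013619 ≈ -2.4202e-5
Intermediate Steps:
H(F) = (-80 + F)/(2*F) (H(F) = (-80 + F)/((2*F)) = (-80 + F)*(1/(2*F)) = (-80 + F)/(2*F))
L(O, V) = O + V
j(J, k) = 1 + J/(13 + k) (j(J, k) = J/(13 + k) + k/k = J/(13 + k) + 1 = 1 + J/(13 + k))
D = -12478409/302 (D = -41319 - (-80 + 151)/(2*151) = -41319 - 71/(2*151) = -41319 - 1*71/302 = -41319 - 71/302 = -12478409/302 ≈ -41319.)
1/(j(174, -266) + D) = 1/((13 + 174 - 266)/(13 - 266) - 12478409/302) = 1/(-79/(-253) - 12478409/302) = 1/(-1/253*(-79) - 12478409/302) = 1/(79/253 - 12478409/302) = 1/(-3157013619/76406) = -76406/3157013619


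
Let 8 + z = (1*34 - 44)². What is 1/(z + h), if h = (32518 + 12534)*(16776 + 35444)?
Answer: 1/2352615532 ≈ 4.2506e-10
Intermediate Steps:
z = 92 (z = -8 + (1*34 - 44)² = -8 + (34 - 44)² = -8 + (-10)² = -8 + 100 = 92)
h = 2352615440 (h = 45052*52220 = 2352615440)
1/(z + h) = 1/(92 + 2352615440) = 1/2352615532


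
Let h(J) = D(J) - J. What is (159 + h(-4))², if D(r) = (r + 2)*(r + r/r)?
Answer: 28561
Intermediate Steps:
D(r) = (1 + r)*(2 + r) (D(r) = (2 + r)*(r + 1) = (2 + r)*(1 + r) = (1 + r)*(2 + r))
h(J) = 2 + J² + 2*J (h(J) = (2 + J² + 3*J) - J = 2 + J² + 2*J)
(159 + h(-4))² = (159 + (2 + (-4)² + 2*(-4)))² = (159 + (2 + 16 - 8))² = (159 + 10)² = 169² = 28561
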